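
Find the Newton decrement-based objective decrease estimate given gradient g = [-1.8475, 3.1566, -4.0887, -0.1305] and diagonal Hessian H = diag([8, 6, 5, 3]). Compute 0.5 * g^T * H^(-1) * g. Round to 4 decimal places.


Step 1: H is diagonal, so H^(-1) * g = [-0.2309, 0.5261, -0.8177, -0.0435].
Step 2: g^T H^(-1) g = sum_i g_i^2 / H_ii
  = (-1.8475)^2/8 + (3.1566)^2/6 + (-4.0887)^2/5 + (-0.1305)^2/3
  = 0.4267 + 1.6607 + 3.3435 + 0.0057 = 5.4365
Step 3: Objective decrease = 0.5 * g^T H^(-1) g = 2.7183


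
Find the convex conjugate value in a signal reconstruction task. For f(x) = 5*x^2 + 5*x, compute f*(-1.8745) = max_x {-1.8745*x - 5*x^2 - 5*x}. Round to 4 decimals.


f*(y) = sup_x {y*x - a*x^2 - b*x} = sup_x {(y-b)*x - a*x^2}
FOC: (y - b) - 2a*x = 0 => x* = (y - b)/(2a)
x* = (-1.8745 - 5)/(2*5) = -0.6875
f*(-1.8745) = (y-b)^2/(4a) = (-1.8745 - 5)^2/(4*5)
= 47.2588/20 = 2.3629


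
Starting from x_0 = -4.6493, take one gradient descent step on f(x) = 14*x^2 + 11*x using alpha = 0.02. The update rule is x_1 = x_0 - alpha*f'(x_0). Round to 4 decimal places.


We compute the gradient at x_0 and apply the update.
f'(x) = 28*x + 11
f'(-4.6493) = 28*-4.6493 + 11 = -119.1804
x_1 = -4.6493 - 0.02*-119.1804 = -2.2657


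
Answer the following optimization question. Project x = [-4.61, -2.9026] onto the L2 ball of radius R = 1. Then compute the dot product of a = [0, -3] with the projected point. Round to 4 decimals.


Step 1: Compute ||x|| (intermediates to 6 decimals).
||x|| = sqrt((-4.61)^2 + (-2.9026)^2) = 5.447677
Step 2: Project.
Since ||x|| > R, scale = R/||x|| = 1/5.447677 = 0.183564, proj(x) = scale * x
proj(x) = [-0.84623, -0.532813]
Step 3: Dot product.
a^T * proj(x) = 0*(-0.84623) - 3*(-0.532813) = 1.5984


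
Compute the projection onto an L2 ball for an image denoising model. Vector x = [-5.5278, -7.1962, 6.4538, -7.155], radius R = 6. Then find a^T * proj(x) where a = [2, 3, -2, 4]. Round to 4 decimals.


Step 1: Compute ||x|| (intermediates to 6 decimals).
||x|| = sqrt((-5.5278)^2 + (-7.1962)^2 + 6.4538^2 + (-7.155)^2) = 13.235839
Step 2: Project.
Since ||x|| > R, scale = R/||x|| = 6/13.235839 = 0.453315, proj(x) = scale * x
proj(x) = [-2.505835, -3.262145, 2.925604, -3.243469]
Step 3: Dot product.
a^T * proj(x) = 2*(-2.505835) + 3*(-3.262145) - 2*2.925604 + 4*(-3.243469) = -33.6232


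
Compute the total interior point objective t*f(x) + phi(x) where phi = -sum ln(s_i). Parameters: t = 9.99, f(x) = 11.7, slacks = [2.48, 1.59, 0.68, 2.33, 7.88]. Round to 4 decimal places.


Step 1: Compute log-barrier.
ln values: [0.9083, 0.4637, -0.3857, 0.8459, 2.0643]
phi = -(0.9083 + 0.4637 - 0.3857 + 0.8459 + 2.0643) = -3.8965
Step 2: Compute augmented objective.
t*f(x) = 9.99*11.7 = 116.883
Total = 116.883 - 3.8965 = 112.9865


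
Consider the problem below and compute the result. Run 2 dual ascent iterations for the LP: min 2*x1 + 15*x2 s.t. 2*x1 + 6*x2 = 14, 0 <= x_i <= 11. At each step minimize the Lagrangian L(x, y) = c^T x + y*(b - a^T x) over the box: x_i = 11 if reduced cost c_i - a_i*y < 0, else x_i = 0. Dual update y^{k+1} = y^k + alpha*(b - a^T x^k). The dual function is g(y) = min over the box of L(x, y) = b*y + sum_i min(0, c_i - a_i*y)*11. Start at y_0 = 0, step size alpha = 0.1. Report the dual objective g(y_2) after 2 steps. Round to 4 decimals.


Dual ascent for LP: min 2*x1 + 15*x2, 2*x1 + 6*x2 = 14, 0 <= x_i <= 11
Step 1: y^k = 0.0, reduced costs: (2.0, 15.0)
  x^k = (0.0, 0.0), subgradient = b - a^T x = 14.0
  y^{k+1} = 0.0 + 0.1*14.0 = 1.4
Step 2: y^k = 1.4, reduced costs: (-0.8, 6.6)
  x^k = (11.0, 0.0), subgradient = b - a^T x = -8.0
  y^{k+1} = 1.4 + 0.1*-8.0 = 0.6
Dual objective at y_2 = 0.6: reduced costs (0.8, 11.4), box minimizer x = (0.0, 0.0)
g(y_2) = b*y + (c1 - a1*y)*x1 + (c2 - a2*y)*x2 = 14*0.6 + 0.8*0.0 + 11.4*0.0 = 8.4 + 0.0 + 0.0 = 8.4


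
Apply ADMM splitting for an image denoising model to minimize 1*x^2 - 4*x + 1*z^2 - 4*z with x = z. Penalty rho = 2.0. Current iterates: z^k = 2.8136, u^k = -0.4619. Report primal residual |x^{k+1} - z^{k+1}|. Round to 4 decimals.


ADMM iteration with rho = 2.0, z^k = 2.8136, u^k = -0.4619
Step 1: x-update.
Minimize 1*x^2 - 4*x + (2.0/2)*(x - 2.8136 - 0.4619)^2
FOC: (2*1 + 2.0)*x = 4 + 2.0*(2.8136 + 0.4619)
x^{k+1} = 2.6378
Step 2: z-update.
Minimize 1*z^2 - 4*z + (2.0/2)*(2.6378 - z - 0.4619)^2
FOC: (2*1 + 2.0)*z = 4 + 2.0*(2.6378 - 0.4619)
z^{k+1} = 2.0879
Step 3: u-update.
u^{k+1} = -0.4619 + 2.6378 - 2.0879 = 0.0879
Step 4: Primal residual = |2.6378 - 2.0879| = 0.5498


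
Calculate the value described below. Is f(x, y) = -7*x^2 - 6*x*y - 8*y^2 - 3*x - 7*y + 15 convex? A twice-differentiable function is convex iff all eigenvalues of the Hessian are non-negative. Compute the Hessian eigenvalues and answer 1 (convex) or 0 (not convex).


The Hessian of f(x,y) = -7*x^2 - 6*x*y - 8*y^2 - 3*x - 7*y + 15 is:
H = [[-14, -6], [-6, -16]]
Trace = -14 - 16 = -30
Determinant = -14*-16 - (-6)^2 = 188
Discriminant = (-30)^2 - 4*188 = 148.0
Eigenvalues: lambda_1 = -21.0828, lambda_2 = -8.9172
The function is not convex.

0


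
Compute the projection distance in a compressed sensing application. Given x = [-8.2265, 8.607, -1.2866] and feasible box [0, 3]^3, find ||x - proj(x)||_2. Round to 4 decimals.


Project each component onto [0, 3].
clip(-8.2265) = 0.0, clip(8.607) = 3.0, clip(-1.2866) = 0.0
Projection = [0.0, 3.0, 0.0]
Squared diffs: [67.6753, 31.4384, 1.6553]
Distance = sqrt(100.769) = 10.0384


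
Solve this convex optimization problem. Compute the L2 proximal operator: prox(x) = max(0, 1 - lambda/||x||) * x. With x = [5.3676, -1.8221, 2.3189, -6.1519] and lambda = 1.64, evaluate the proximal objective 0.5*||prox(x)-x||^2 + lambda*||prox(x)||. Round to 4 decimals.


Step 1: Compute ||x||.
||x|| = 8.6807
Step 2: Compute scaling factor.
scale = max(0, 1 - 1.64/8.6807) = 0.8111
Step 3: prox(x) = [4.3535, -1.4779, 1.8808, -4.9897]
||prox(x)|| = 7.0407
Step 4: Proximal objective.
0.5*||prox-x||^2 = 1.3448
lambda*||prox|| = 11.5467
Total = 12.8915


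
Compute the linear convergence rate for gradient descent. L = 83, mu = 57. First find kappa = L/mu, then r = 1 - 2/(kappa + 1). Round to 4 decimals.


Step 1: Compute the condition number.
kappa = L/mu = 83/57 = 1.4561
Step 2: Compute the convergence rate.
r = 1 - 2/(kappa + 1) = 1 - 2*mu/(L + mu) = (L - mu)/(L + mu) = 26/140 = 0.1857


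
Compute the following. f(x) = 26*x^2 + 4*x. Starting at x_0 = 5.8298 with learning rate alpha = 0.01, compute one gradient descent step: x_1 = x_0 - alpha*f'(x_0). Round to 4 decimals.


We compute the gradient at x_0 and apply the update.
f'(x) = 52*x + 4
f'(5.8298) = 52*5.8298 + 4 = 307.1496
x_1 = 5.8298 - 0.01*307.1496 = 2.7583


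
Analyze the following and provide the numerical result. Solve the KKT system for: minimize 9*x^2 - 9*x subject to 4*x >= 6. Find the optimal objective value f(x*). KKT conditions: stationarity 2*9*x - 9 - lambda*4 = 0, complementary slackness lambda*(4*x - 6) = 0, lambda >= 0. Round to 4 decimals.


Step 1: Try lambda = 0 (constraint inactive).
x_unc = 9/(2*9) = 0.5
Check: 4*0.5 = 2.0 < 6 -- violated!
Step 2: Constraint must be active: 4*x = 6
x* = 6/4 = 1.5
lambda = (2*9*1.5 - 9)/4 = 4.5
Step 3: Compute optimal value.
f(x*) = 9*1.5^2 - 9*1.5 = 6.75


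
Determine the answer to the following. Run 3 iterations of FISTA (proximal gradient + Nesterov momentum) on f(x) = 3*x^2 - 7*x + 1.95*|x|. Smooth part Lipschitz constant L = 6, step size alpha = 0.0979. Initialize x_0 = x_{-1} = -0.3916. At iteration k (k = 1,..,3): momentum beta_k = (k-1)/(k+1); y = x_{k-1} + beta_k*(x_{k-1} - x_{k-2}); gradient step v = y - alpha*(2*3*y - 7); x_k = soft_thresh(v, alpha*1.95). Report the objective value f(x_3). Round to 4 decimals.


FISTA on f(x) = 3*x^2 - 7*x + 1.95*|x|
L = 6, alpha = 0.0979
Iteration 1: beta = 0.0, y = -0.3916 + 0.0*(-0.3916 + 0.3916) = -0.3916
  grad(y) = -9.3496, v = y - alpha*grad = 0.5237
  prox(v) = soft_thresh(0.5237, 0.1909) = 0.3328
Iteration 2: beta = 0.3333, y = 0.3328 + 0.3333*(0.3328 + 0.3916) = 0.5743
  grad(y) = -3.5542, v = y - alpha*grad = 0.9223
  prox(v) = soft_thresh(0.9223, 0.1909) = 0.7313
Iteration 3: beta = 0.5, y = 0.7313 + 0.5*(0.7313 - 0.3328) = 0.9306
  grad(y) = -1.4163, v = y - alpha*grad = 1.0693
  prox(v) = soft_thresh(1.0693, 0.1909) = 0.8784
f(x_3) = 3*0.8784^2 - 7*0.8784 + 1.95*|0.8784| = -2.1212


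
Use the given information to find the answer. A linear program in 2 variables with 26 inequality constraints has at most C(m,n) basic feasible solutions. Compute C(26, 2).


Each vertex corresponds to some choice of n active constraints out of m, so the number of vertices is at most C(m, n) = m! / (n!(m-n)!).
m = 26, n = 2
Numerator: 26 * 25
Denominator: 2! = 2
C(26, 2) = 325


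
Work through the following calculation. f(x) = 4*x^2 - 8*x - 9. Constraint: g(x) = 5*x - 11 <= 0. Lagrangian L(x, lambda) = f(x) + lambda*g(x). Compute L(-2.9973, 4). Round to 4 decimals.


Step 1: Evaluate f(x).
f(-2.9973) = 4*(-2.9973)^2 - 8*(-2.9973) - 9 = 50.9136
Step 2: Evaluate g(x).
g(-2.9973) = 5*-2.9973 - 11 = -25.9865
Step 3: Compute Lagrangian.
L = 50.9136 + 4*-25.9865 = -53.0324


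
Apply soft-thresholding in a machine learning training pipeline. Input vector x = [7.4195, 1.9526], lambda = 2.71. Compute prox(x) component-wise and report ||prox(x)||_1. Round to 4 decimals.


Soft-thresholding with lambda = 2.71:
prox(7.4195) = sign(7.4195)*max(|7.4195| - 2.71, 0) = 4.7095
prox(1.9526) = sign(1.9526)*max(|1.9526| - 2.71, 0) = 0.0
prox(x) = [4.7095, 0.0]
||prox(x)||_1 = 4.7095 + 0.0 = 4.7095


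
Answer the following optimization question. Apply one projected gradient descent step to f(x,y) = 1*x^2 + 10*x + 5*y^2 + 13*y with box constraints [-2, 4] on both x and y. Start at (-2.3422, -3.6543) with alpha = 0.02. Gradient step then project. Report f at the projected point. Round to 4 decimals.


Step 1: Compute gradient at (-2.3422, -3.6543).
grad_x = 2*1*-2.3422 + 10 = 5.3156
grad_y = 2*5*-3.6543 + 13 = -23.543
Step 2: Gradient step.
x_raw = -2.3422 - 0.02*5.3156 = -2.4485
y_raw = -3.6543 - 0.02*-23.543 = -3.1834
Step 3: Project onto [-2, 4].
x_proj = clip(-2.4485) = -2.0
y_proj = clip(-3.1834) = -2.0
Step 4: Evaluate f.
f(-2.0, -2.0) = -22.0


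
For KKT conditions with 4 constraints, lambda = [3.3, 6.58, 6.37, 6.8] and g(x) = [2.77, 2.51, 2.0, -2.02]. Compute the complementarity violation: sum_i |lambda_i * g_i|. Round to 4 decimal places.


KKT complementary slackness check:
lambda_1 * g_1 = 3.3 * 2.77 = 9.141
lambda_2 * g_2 = 6.58 * 2.51 = 16.5158
lambda_3 * g_3 = 6.37 * 2.0 = 12.74
lambda_4 * g_4 = 6.8 * -2.02 = -13.736
Total violation = 9.141 + 16.5158 + 12.74 + 13.736 = 52.1328


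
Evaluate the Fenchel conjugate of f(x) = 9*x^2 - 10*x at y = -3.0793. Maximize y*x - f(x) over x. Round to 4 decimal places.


f*(y) = sup_x {y*x - a*x^2 - b*x} = sup_x {(y-b)*x - a*x^2}
FOC: (y - b) - 2a*x = 0 => x* = (y - b)/(2a)
x* = (-3.0793 + 10)/(2*9) = 0.3845
f*(-3.0793) = (y-b)^2/(4a) = (-3.0793 + 10)^2/(4*9)
= 47.8961/36 = 1.3304


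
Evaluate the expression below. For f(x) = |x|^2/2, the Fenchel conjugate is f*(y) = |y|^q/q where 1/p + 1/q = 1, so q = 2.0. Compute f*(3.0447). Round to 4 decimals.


The conjugate exponent q satisfies 1/p + 1/q = 1.
p = 2, so q = 2/(2 - 1) = 2.0
|y|^q = 3.0447^2.0 = 9.2702
f*(3.0447) = 9.2702 / 2.0 = 4.6351


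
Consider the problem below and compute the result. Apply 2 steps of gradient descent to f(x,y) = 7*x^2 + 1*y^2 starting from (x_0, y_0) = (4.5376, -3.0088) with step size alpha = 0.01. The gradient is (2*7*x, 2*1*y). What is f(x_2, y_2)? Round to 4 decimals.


Gradient descent on f(x,y) = 7*x^2 + 1*y^2.
Starting point: (4.5376, -3.0088), alpha = 0.01
Step 1: grad_x = 2*7*4.5376 = 63.5264, grad_y = 2*1*-3.0088 = -6.0176
  x_1 = 4.5376 - 0.01*63.5264 = 3.9023
  y_1 = -3.0088 - 0.01*-6.0176 = -2.9486
Step 2: grad_x = 2*7*3.9023 = 54.6327, grad_y = 2*1*-2.9486 = -5.8972
  x_2 = 3.9023 - 0.01*54.6327 = 3.356
  y_2 = -2.9486 - 0.01*-5.8972 = -2.8897
f(3.356, -2.8897) = 7*3.356^2 + 1*(-2.8897)^2 = 87.1897


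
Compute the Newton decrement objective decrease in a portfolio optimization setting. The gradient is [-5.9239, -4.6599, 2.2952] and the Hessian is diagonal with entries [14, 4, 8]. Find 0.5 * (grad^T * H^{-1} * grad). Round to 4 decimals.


Step 1: H is diagonal, so H^(-1) * g = [-0.4231, -1.165, 0.2869].
Step 2: g^T H^(-1) g = sum_i g_i^2 / H_ii
  = (-5.9239)^2/14 + (-4.6599)^2/4 + (2.2952)^2/8
  = 2.5066 + 5.4287 + 0.6585 = 8.5938
Step 3: Objective decrease = 0.5 * g^T H^(-1) g = 4.2969


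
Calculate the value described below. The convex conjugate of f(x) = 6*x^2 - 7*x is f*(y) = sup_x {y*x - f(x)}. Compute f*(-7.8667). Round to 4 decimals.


f*(y) = sup_x {y*x - a*x^2 - b*x} = sup_x {(y-b)*x - a*x^2}
FOC: (y - b) - 2a*x = 0 => x* = (y - b)/(2a)
x* = (-7.8667 + 7)/(2*6) = -0.0722
f*(-7.8667) = (y-b)^2/(4a) = (-7.8667 + 7)^2/(4*6)
= 0.7512/24 = 0.0313


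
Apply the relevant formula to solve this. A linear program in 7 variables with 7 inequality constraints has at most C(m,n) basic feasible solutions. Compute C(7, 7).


Each vertex corresponds to some choice of n active constraints out of m, so the number of vertices is at most C(m, n) = m! / (n!(m-n)!).
m = 7, n = 7
Numerator: 7 * 6 * 5 * 4 * 3 * 2 * 1
Denominator: 7! = 5040
C(7, 7) = 1


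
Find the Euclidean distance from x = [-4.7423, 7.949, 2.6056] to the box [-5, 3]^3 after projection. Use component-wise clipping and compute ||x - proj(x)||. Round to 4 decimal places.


Project each component onto [-5, 3].
clip(-4.7423) = -4.7423, clip(7.949) = 3.0, clip(2.6056) = 2.6056
Projection = [-4.7423, 3.0, 2.6056]
Squared diffs: [0.0, 24.4926, 0.0]
Distance = sqrt(24.4926) = 4.949


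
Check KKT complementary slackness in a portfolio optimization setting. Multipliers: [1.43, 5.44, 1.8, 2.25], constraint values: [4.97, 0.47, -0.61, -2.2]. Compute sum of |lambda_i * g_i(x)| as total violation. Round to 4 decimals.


KKT complementary slackness check:
lambda_1 * g_1 = 1.43 * 4.97 = 7.1071
lambda_2 * g_2 = 5.44 * 0.47 = 2.5568
lambda_3 * g_3 = 1.8 * -0.61 = -1.098
lambda_4 * g_4 = 2.25 * -2.2 = -4.95
Total violation = 7.1071 + 2.5568 + 1.098 + 4.95 = 15.7119


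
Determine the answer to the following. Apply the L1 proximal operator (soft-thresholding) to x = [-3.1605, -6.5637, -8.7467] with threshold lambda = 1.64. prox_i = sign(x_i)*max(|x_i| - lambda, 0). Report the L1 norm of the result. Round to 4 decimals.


Soft-thresholding with lambda = 1.64:
prox(-3.1605) = sign(-3.1605)*max(|-3.1605| - 1.64, 0) = -1.5205
prox(-6.5637) = sign(-6.5637)*max(|-6.5637| - 1.64, 0) = -4.9237
prox(-8.7467) = sign(-8.7467)*max(|-8.7467| - 1.64, 0) = -7.1067
prox(x) = [-1.5205, -4.9237, -7.1067]
||prox(x)||_1 = 1.5205 + 4.9237 + 7.1067 = 13.5509


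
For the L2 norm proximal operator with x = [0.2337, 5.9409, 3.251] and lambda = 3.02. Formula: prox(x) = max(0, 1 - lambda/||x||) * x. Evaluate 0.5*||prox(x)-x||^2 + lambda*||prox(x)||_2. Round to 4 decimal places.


Step 1: Compute ||x||.
||x|| = 6.7763
Step 2: Compute scaling factor.
scale = max(0, 1 - 3.02/6.7763) = 0.5543
Step 3: prox(x) = [0.1295, 3.2932, 1.8021]
||prox(x)|| = 3.7563
Step 4: Proximal objective.
0.5*||prox-x||^2 = 4.5602
lambda*||prox|| = 11.344
Total = 15.9042


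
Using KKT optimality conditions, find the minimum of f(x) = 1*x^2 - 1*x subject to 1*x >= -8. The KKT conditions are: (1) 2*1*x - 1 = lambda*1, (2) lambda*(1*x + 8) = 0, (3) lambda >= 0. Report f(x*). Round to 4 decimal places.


Step 1: Try lambda = 0 (constraint inactive).
Stationarity: 2*1*x - 1 = 0
x* = 1/(2*1) = 0.5
Check constraint: 1*0.5 = 0.5 >= -8 -- satisfied.
Step 2: Compute optimal value.
f(x*) = 1*0.5^2 - 1*0.5 = -0.25


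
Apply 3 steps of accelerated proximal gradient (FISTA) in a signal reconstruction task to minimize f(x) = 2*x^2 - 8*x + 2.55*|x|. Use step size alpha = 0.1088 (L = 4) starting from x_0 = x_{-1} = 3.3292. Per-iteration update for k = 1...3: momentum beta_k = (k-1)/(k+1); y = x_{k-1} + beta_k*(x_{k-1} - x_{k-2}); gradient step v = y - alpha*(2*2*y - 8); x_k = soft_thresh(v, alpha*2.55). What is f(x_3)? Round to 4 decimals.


FISTA on f(x) = 2*x^2 - 8*x + 2.55*|x|
L = 4, alpha = 0.1088
Iteration 1: beta = 0.0, y = 3.3292 + 0.0*(3.3292 - 3.3292) = 3.3292
  grad(y) = 5.3168, v = y - alpha*grad = 2.7507
  prox(v) = soft_thresh(2.7507, 0.2774) = 2.4733
Iteration 2: beta = 0.3333, y = 2.4733 + 0.3333*(2.4733 - 3.3292) = 2.188
  grad(y) = 0.752, v = y - alpha*grad = 2.1062
  prox(v) = soft_thresh(2.1062, 0.2774) = 1.8287
Iteration 3: beta = 0.5, y = 1.8287 + 0.5*(1.8287 - 2.4733) = 1.5065
  grad(y) = -1.9742, v = y - alpha*grad = 1.7212
  prox(v) = soft_thresh(1.7212, 0.2774) = 1.4438
f(x_3) = 2*1.4438^2 - 8*1.4438 + 2.55*|1.4438| = -3.6996


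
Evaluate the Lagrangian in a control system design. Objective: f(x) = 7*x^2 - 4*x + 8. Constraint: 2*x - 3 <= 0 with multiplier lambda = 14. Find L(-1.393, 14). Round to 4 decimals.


Step 1: Evaluate f(x).
f(-1.393) = 7*(-1.393)^2 - 4*(-1.393) + 8 = 27.1551
Step 2: Evaluate g(x).
g(-1.393) = 2*-1.393 - 3 = -5.786
Step 3: Compute Lagrangian.
L = 27.1551 + 14*-5.786 = -53.8489


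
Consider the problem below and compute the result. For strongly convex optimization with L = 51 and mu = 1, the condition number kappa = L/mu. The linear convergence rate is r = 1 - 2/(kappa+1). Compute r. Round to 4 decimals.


Step 1: Compute the condition number.
kappa = L/mu = 51/1 = 51.0
Step 2: Compute the convergence rate.
r = 1 - 2/(kappa + 1) = 1 - 2*mu/(L + mu) = (L - mu)/(L + mu) = 50/52 = 0.9615


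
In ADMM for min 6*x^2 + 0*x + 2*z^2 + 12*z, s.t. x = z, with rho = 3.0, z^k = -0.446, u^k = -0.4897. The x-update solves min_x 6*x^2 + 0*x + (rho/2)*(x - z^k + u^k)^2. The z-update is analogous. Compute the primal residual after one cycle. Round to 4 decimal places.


ADMM iteration with rho = 3.0, z^k = -0.446, u^k = -0.4897
Step 1: x-update.
Minimize 6*x^2 + 0*x + (3.0/2)*(x + 0.446 - 0.4897)^2
FOC: (2*6 + 3.0)*x = 0 + 3.0*(-0.446 + 0.4897)
x^{k+1} = 0.0087
Step 2: z-update.
Minimize 2*z^2 + 12*z + (3.0/2)*(0.0087 - z - 0.4897)^2
FOC: (2*2 + 3.0)*z = -12 + 3.0*(0.0087 - 0.4897)
z^{k+1} = -1.9204
Step 3: u-update.
u^{k+1} = -0.4897 + 0.0087 + 1.9204 = 1.4395
Step 4: Primal residual = |0.0087 + 1.9204| = 1.9292


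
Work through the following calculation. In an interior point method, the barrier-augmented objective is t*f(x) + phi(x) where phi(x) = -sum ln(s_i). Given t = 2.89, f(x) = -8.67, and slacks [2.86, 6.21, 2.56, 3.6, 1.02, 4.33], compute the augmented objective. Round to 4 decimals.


Step 1: Compute log-barrier.
ln values: [1.0508, 1.8262, 0.94, 1.2809, 0.0198, 1.4656]
phi = -(1.0508 + 1.8262 + 0.94 + 1.2809 + 0.0198 + 1.4656) = -6.5833
Step 2: Compute augmented objective.
t*f(x) = 2.89*-8.67 = -25.0563
Total = -25.0563 - 6.5833 = -31.6396


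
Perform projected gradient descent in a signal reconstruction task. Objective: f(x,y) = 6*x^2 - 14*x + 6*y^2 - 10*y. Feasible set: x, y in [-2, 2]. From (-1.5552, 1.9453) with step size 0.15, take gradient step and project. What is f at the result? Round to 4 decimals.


Step 1: Compute gradient at (-1.5552, 1.9453).
grad_x = 2*6*-1.5552 - 14 = -32.6624
grad_y = 2*6*1.9453 - 10 = 13.3436
Step 2: Gradient step.
x_raw = -1.5552 - 0.15*-32.6624 = 3.3442
y_raw = 1.9453 - 0.15*13.3436 = -0.0562
Step 3: Project onto [-2, 2].
x_proj = clip(3.3442) = 2.0
y_proj = clip(-0.0562) = -0.0562
Step 4: Evaluate f.
f(2.0, -0.0562) = -3.4186


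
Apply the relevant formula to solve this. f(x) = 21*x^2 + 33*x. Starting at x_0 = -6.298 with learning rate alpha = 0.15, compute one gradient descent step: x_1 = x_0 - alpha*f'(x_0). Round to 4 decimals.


We compute the gradient at x_0 and apply the update.
f'(x) = 42*x + 33
f'(-6.298) = 42*-6.298 + 33 = -231.516
x_1 = -6.298 - 0.15*-231.516 = 28.4294


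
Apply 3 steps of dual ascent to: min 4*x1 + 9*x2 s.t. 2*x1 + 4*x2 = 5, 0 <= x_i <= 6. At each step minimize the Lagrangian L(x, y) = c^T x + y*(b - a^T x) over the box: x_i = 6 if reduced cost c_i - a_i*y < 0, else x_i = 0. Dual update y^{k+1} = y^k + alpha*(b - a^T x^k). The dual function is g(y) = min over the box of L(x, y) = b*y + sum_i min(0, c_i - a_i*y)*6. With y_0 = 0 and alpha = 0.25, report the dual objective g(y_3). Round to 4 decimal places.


Dual ascent for LP: min 4*x1 + 9*x2, 2*x1 + 4*x2 = 5, 0 <= x_i <= 6
Step 1: y^k = 0.0, reduced costs: (4.0, 9.0)
  x^k = (0.0, 0.0), subgradient = b - a^T x = 5.0
  y^{k+1} = 0.0 + 0.25*5.0 = 1.25
Step 2: y^k = 1.25, reduced costs: (1.5, 4.0)
  x^k = (0.0, 0.0), subgradient = b - a^T x = 5.0
  y^{k+1} = 1.25 + 0.25*5.0 = 2.5
Step 3: y^k = 2.5, reduced costs: (-1.0, -1.0)
  x^k = (6.0, 6.0), subgradient = b - a^T x = -31.0
  y^{k+1} = 2.5 + 0.25*-31.0 = -5.25
Dual objective at y_3 = -5.25: reduced costs (14.5, 30.0), box minimizer x = (0.0, 0.0)
g(y_3) = b*y + (c1 - a1*y)*x1 + (c2 - a2*y)*x2 = 5*(-5.25) + 14.5*0.0 + 30.0*0.0 = -26.25 + 0.0 + 0.0 = -26.25


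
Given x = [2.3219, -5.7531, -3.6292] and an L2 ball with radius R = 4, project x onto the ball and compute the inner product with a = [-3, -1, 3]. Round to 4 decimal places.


Step 1: Compute ||x|| (intermediates to 6 decimals).
||x|| = sqrt(2.3219^2 + (-5.7531)^2 + (-3.6292)^2) = 7.187522
Step 2: Project.
Since ||x|| > R, scale = R/||x|| = 4/7.187522 = 0.55652, proj(x) = scale * x
proj(x) = [1.292184, -3.201715, -2.019722]
Step 3: Dot product.
a^T * proj(x) = -3*1.292184 - 1*(-3.201715) + 3*(-2.019722) = -6.734


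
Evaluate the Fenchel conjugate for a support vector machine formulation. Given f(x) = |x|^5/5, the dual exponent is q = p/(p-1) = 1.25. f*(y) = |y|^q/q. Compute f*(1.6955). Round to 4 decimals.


The conjugate exponent q satisfies 1/p + 1/q = 1.
p = 5, so q = 5/(5 - 1) = 1.25
|y|^q = 1.6955^1.25 = 1.9347
f*(1.6955) = 1.9347 / 1.25 = 1.5478


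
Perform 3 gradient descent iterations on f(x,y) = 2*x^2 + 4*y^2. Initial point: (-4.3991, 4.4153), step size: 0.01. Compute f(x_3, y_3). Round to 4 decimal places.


Gradient descent on f(x,y) = 2*x^2 + 4*y^2.
Starting point: (-4.3991, 4.4153), alpha = 0.01
Step 1: grad_x = 2*2*-4.3991 = -17.5964, grad_y = 2*4*4.4153 = 35.3224
  x_1 = -4.3991 - 0.01*-17.5964 = -4.2231
  y_1 = 4.4153 - 0.01*35.3224 = 4.0621
Step 2: grad_x = 2*2*-4.2231 = -16.8925, grad_y = 2*4*4.0621 = 32.4966
  x_2 = -4.2231 - 0.01*-16.8925 = -4.0542
  y_2 = 4.0621 - 0.01*32.4966 = 3.7371
Step 3: grad_x = 2*2*-4.0542 = -16.2168, grad_y = 2*4*3.7371 = 29.8969
  x_3 = -4.0542 - 0.01*-16.2168 = -3.892
  y_3 = 3.7371 - 0.01*29.8969 = 3.4381
f(-3.892, 3.4381) = 2*(-3.892)^2 + 4*3.4381^2 = 77.5792


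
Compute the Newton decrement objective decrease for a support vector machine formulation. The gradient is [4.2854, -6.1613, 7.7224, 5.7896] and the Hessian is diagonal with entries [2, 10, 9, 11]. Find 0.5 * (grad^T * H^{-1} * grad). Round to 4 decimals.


Step 1: H is diagonal, so H^(-1) * g = [2.1427, -0.6161, 0.858, 0.5263].
Step 2: g^T H^(-1) g = sum_i g_i^2 / H_ii
  = (4.2854)^2/2 + (-6.1613)^2/10 + (7.7224)^2/9 + (5.7896)^2/11
  = 9.1823 + 3.7962 + 6.6262 + 3.0472 = 22.6519
Step 3: Objective decrease = 0.5 * g^T H^(-1) g = 11.3259


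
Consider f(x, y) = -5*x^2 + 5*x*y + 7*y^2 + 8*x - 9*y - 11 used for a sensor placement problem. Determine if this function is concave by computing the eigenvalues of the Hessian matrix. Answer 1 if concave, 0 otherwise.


The Hessian of f(x,y) = -5*x^2 + 5*x*y + 7*y^2 + 8*x - 9*y - 11 is:
H = [[-10, 5], [5, 14]]
Trace = -10 + 14 = 4
Determinant = -10*14 - (5)^2 = -165
Discriminant = (4)^2 - 4*-165 = 676.0
Eigenvalues: lambda_1 = -11.0, lambda_2 = 15.0
The function is not concave.

0


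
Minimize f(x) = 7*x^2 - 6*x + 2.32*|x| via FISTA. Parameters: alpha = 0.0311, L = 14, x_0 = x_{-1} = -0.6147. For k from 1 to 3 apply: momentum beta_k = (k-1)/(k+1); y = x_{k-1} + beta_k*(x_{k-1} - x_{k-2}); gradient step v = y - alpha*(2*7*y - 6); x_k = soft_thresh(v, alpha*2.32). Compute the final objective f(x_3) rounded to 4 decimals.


FISTA on f(x) = 7*x^2 - 6*x + 2.32*|x|
L = 14, alpha = 0.0311
Iteration 1: beta = 0.0, y = -0.6147 + 0.0*(-0.6147 + 0.6147) = -0.6147
  grad(y) = -14.6058, v = y - alpha*grad = -0.1605
  prox(v) = soft_thresh(-0.1605, 0.0722) = -0.0883
Iteration 2: beta = 0.3333, y = -0.0883 + 0.3333*(-0.0883 + 0.6147) = 0.0872
  grad(y) = -4.7798, v = y - alpha*grad = 0.2358
  prox(v) = soft_thresh(0.2358, 0.0722) = 0.1637
Iteration 3: beta = 0.5, y = 0.1637 + 0.5*(0.1637 + 0.0883) = 0.2896
  grad(y) = -1.9451, v = y - alpha*grad = 0.3501
  prox(v) = soft_thresh(0.3501, 0.0722) = 0.278
f(x_3) = 7*0.278^2 - 6*0.278 + 2.32*|0.278| = -0.4821


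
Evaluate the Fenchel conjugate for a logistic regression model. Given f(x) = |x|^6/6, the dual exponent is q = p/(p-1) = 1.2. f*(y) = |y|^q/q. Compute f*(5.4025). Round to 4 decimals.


The conjugate exponent q satisfies 1/p + 1/q = 1.
p = 6, so q = 6/(6 - 1) = 1.2
|y|^q = 5.4025^1.2 = 7.5703
f*(5.4025) = 7.5703 / 1.2 = 6.3086


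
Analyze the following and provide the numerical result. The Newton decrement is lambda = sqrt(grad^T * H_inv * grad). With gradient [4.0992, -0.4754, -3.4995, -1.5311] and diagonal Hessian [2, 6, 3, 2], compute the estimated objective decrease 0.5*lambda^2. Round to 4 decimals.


Step 1: H is diagonal, so H^(-1) * g = [2.0496, -0.0792, -1.1665, -0.7656].
Step 2: g^T H^(-1) g = sum_i g_i^2 / H_ii
  = (4.0992)^2/2 + (-0.4754)^2/6 + (-3.4995)^2/3 + (-1.5311)^2/2
  = 8.4017 + 0.0377 + 4.0822 + 1.1721 = 13.6937
Step 3: Objective decrease = 0.5 * g^T H^(-1) g = 6.8468


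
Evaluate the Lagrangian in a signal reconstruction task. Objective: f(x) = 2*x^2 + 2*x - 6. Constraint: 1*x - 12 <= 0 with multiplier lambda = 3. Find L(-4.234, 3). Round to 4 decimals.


Step 1: Evaluate f(x).
f(-4.234) = 2*(-4.234)^2 + 2*(-4.234) - 6 = 21.3855
Step 2: Evaluate g(x).
g(-4.234) = 1*-4.234 - 12 = -16.234
Step 3: Compute Lagrangian.
L = 21.3855 + 3*-16.234 = -27.3165


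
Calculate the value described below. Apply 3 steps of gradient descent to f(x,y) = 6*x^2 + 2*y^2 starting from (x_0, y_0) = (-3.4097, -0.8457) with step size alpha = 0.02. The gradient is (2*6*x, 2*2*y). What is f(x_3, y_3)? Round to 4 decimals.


Gradient descent on f(x,y) = 6*x^2 + 2*y^2.
Starting point: (-3.4097, -0.8457), alpha = 0.02
Step 1: grad_x = 2*6*-3.4097 = -40.9164, grad_y = 2*2*-0.8457 = -3.3828
  x_1 = -3.4097 - 0.02*-40.9164 = -2.5914
  y_1 = -0.8457 - 0.02*-3.3828 = -0.778
Step 2: grad_x = 2*6*-2.5914 = -31.0965, grad_y = 2*2*-0.778 = -3.1122
  x_2 = -2.5914 - 0.02*-31.0965 = -1.9694
  y_2 = -0.778 - 0.02*-3.1122 = -0.7158
Step 3: grad_x = 2*6*-1.9694 = -23.6333, grad_y = 2*2*-0.7158 = -2.8632
  x_3 = -1.9694 - 0.02*-23.6333 = -1.4968
  y_3 = -0.7158 - 0.02*-2.8632 = -0.6585
f(-1.4968, -0.6585) = 6*(-1.4968)^2 + 2*(-0.6585)^2 = 14.3094


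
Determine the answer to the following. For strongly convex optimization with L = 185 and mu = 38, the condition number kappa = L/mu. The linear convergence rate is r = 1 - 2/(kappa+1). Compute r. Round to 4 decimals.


Step 1: Compute the condition number.
kappa = L/mu = 185/38 = 4.8684
Step 2: Compute the convergence rate.
r = 1 - 2/(kappa + 1) = 1 - 2*mu/(L + mu) = (L - mu)/(L + mu) = 147/223 = 0.6592


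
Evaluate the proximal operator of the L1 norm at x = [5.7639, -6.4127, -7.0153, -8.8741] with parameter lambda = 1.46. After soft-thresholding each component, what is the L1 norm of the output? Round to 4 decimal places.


Soft-thresholding with lambda = 1.46:
prox(5.7639) = sign(5.7639)*max(|5.7639| - 1.46, 0) = 4.3039
prox(-6.4127) = sign(-6.4127)*max(|-6.4127| - 1.46, 0) = -4.9527
prox(-7.0153) = sign(-7.0153)*max(|-7.0153| - 1.46, 0) = -5.5553
prox(-8.8741) = sign(-8.8741)*max(|-8.8741| - 1.46, 0) = -7.4141
prox(x) = [4.3039, -4.9527, -5.5553, -7.4141]
||prox(x)||_1 = 4.3039 + 4.9527 + 5.5553 + 7.4141 = 22.226


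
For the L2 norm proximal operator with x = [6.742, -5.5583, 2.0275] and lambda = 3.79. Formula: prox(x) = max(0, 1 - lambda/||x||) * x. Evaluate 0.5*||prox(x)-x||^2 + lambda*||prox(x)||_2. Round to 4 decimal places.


Step 1: Compute ||x||.
||x|| = 8.97
Step 2: Compute scaling factor.
scale = max(0, 1 - 3.79/8.97) = 0.5775
Step 3: prox(x) = [3.8934, -3.2098, 1.1708]
||prox(x)|| = 5.18
Step 4: Proximal objective.
0.5*||prox-x||^2 = 7.1821
lambda*||prox|| = 19.6322
Total = 26.8141


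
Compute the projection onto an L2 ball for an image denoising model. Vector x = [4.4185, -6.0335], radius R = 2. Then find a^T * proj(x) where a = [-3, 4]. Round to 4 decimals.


Step 1: Compute ||x|| (intermediates to 6 decimals).
||x|| = sqrt(4.4185^2 + (-6.0335)^2) = 7.478386
Step 2: Project.
Since ||x|| > R, scale = R/||x|| = 2/7.478386 = 0.267437, proj(x) = scale * x
proj(x) = [1.18167, -1.613581]
Step 3: Dot product.
a^T * proj(x) = -3*1.18167 + 4*(-1.613581) = -9.9993


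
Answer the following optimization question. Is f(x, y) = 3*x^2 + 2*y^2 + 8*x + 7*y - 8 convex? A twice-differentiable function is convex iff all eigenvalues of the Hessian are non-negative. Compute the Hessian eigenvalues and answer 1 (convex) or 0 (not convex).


The Hessian of f(x,y) = 3*x^2 + 2*y^2 + 8*x + 7*y - 8 is:
H = [[6, 0], [0, 4]]
Trace = 6 + 4 = 10
Determinant = 6*4 - (0)^2 = 24
Discriminant = (10)^2 - 4*24 = 4.0
Eigenvalues: lambda_1 = 4.0, lambda_2 = 6.0
The function is convex.

1


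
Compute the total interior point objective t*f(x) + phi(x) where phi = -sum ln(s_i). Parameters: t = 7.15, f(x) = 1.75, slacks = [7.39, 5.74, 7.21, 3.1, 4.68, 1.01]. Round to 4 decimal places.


Step 1: Compute log-barrier.
ln values: [2.0001, 1.7475, 1.9755, 1.1314, 1.5433, 0.01]
phi = -(2.0001 + 1.7475 + 1.9755 + 1.1314 + 1.5433 + 0.01) = -8.4077
Step 2: Compute augmented objective.
t*f(x) = 7.15*1.75 = 12.5125
Total = 12.5125 - 8.4077 = 4.1048


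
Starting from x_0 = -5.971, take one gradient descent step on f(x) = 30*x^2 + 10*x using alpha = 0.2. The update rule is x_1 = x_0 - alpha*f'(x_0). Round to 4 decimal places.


We compute the gradient at x_0 and apply the update.
f'(x) = 60*x + 10
f'(-5.971) = 60*-5.971 + 10 = -348.26
x_1 = -5.971 - 0.2*-348.26 = 63.681


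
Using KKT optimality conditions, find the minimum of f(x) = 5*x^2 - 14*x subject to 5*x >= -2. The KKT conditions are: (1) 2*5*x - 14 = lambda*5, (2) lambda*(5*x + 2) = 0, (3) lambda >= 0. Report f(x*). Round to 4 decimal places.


Step 1: Try lambda = 0 (constraint inactive).
Stationarity: 2*5*x - 14 = 0
x* = 14/(2*5) = 1.4
Check constraint: 5*1.4 = 7.0 >= -2 -- satisfied.
Step 2: Compute optimal value.
f(x*) = 5*1.4^2 - 14*1.4 = -9.8


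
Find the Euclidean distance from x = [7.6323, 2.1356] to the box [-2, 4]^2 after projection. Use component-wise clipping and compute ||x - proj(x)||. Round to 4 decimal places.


Project each component onto [-2, 4].
clip(7.6323) = 4.0, clip(2.1356) = 2.1356
Projection = [4.0, 2.1356]
Squared diffs: [13.1936, 0.0]
Distance = sqrt(13.1936) = 3.6323


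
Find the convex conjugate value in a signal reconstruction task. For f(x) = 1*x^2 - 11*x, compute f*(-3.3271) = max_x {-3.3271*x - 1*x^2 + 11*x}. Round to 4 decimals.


f*(y) = sup_x {y*x - a*x^2 - b*x} = sup_x {(y-b)*x - a*x^2}
FOC: (y - b) - 2a*x = 0 => x* = (y - b)/(2a)
x* = (-3.3271 + 11)/(2*1) = 3.8365
f*(-3.3271) = (y-b)^2/(4a) = (-3.3271 + 11)^2/(4*1)
= 58.8734/4 = 14.7183


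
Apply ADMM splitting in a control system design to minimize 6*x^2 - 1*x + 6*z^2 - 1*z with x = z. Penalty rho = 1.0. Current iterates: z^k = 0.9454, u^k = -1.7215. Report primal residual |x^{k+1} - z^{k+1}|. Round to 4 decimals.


ADMM iteration with rho = 1.0, z^k = 0.9454, u^k = -1.7215
Step 1: x-update.
Minimize 6*x^2 - 1*x + (1.0/2)*(x - 0.9454 - 1.7215)^2
FOC: (2*6 + 1.0)*x = 1 + 1.0*(0.9454 + 1.7215)
x^{k+1} = 0.2821
Step 2: z-update.
Minimize 6*z^2 - 1*z + (1.0/2)*(0.2821 - z - 1.7215)^2
FOC: (2*6 + 1.0)*z = 1 + 1.0*(0.2821 - 1.7215)
z^{k+1} = -0.0338
Step 3: u-update.
u^{k+1} = -1.7215 + 0.2821 + 0.0338 = -1.4056
Step 4: Primal residual = |0.2821 + 0.0338| = 0.3159


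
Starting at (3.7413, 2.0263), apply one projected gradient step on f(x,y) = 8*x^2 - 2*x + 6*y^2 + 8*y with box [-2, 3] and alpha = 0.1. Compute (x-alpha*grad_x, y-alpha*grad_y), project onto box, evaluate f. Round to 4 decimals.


Step 1: Compute gradient at (3.7413, 2.0263).
grad_x = 2*8*3.7413 - 2 = 57.8608
grad_y = 2*6*2.0263 + 8 = 32.3156
Step 2: Gradient step.
x_raw = 3.7413 - 0.1*57.8608 = -2.0448
y_raw = 2.0263 - 0.1*32.3156 = -1.2053
Step 3: Project onto [-2, 3].
x_proj = clip(-2.0448) = -2.0
y_proj = clip(-1.2053) = -1.2053
Step 4: Evaluate f.
f(-2.0, -1.2053) = 35.0738


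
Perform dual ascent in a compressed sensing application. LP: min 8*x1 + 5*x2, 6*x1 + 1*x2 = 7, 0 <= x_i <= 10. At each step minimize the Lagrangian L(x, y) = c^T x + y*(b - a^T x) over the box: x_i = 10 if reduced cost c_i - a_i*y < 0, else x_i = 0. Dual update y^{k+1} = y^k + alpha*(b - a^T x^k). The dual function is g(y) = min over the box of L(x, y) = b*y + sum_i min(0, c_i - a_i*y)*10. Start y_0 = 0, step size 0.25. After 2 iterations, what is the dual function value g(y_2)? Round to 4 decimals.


Dual ascent for LP: min 8*x1 + 5*x2, 6*x1 + 1*x2 = 7, 0 <= x_i <= 10
Step 1: y^k = 0.0, reduced costs: (8.0, 5.0)
  x^k = (0.0, 0.0), subgradient = b - a^T x = 7.0
  y^{k+1} = 0.0 + 0.25*7.0 = 1.75
Step 2: y^k = 1.75, reduced costs: (-2.5, 3.25)
  x^k = (10.0, 0.0), subgradient = b - a^T x = -53.0
  y^{k+1} = 1.75 + 0.25*-53.0 = -11.5
Dual objective at y_2 = -11.5: reduced costs (77.0, 16.5), box minimizer x = (0.0, 0.0)
g(y_2) = b*y + (c1 - a1*y)*x1 + (c2 - a2*y)*x2 = 7*(-11.5) + 77.0*0.0 + 16.5*0.0 = -80.5 + 0.0 + 0.0 = -80.5


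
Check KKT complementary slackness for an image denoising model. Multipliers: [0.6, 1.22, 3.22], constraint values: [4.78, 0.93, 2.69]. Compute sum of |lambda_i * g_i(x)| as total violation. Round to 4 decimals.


KKT complementary slackness check:
lambda_1 * g_1 = 0.6 * 4.78 = 2.868
lambda_2 * g_2 = 1.22 * 0.93 = 1.1346
lambda_3 * g_3 = 3.22 * 2.69 = 8.6618
Total violation = 2.868 + 1.1346 + 8.6618 = 12.6644


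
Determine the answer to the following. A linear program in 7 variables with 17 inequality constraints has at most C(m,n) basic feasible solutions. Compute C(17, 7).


Each vertex corresponds to some choice of n active constraints out of m, so the number of vertices is at most C(m, n) = m! / (n!(m-n)!).
m = 17, n = 7
Numerator: 17 * 16 * 15 * 14 * 13 * 12 * 11
Denominator: 7! = 5040
C(17, 7) = 19448


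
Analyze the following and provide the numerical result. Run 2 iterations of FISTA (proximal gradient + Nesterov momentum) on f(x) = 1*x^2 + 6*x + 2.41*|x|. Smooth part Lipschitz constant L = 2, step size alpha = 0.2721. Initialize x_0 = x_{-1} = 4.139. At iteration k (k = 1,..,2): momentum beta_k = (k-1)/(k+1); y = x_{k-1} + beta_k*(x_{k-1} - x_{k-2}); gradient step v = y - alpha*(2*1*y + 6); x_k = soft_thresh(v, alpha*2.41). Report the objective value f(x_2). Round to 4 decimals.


FISTA on f(x) = 1*x^2 + 6*x + 2.41*|x|
L = 2, alpha = 0.2721
Iteration 1: beta = 0.0, y = 4.139 + 0.0*(4.139 - 4.139) = 4.139
  grad(y) = 14.278, v = y - alpha*grad = 0.254
  prox(v) = soft_thresh(0.254, 0.6558) = 0.0
Iteration 2: beta = 0.3333, y = 0.0 + 0.3333*(0.0 - 4.139) = -1.3797
  grad(y) = 3.2407, v = y - alpha*grad = -2.2615
  prox(v) = soft_thresh(-2.2615, 0.6558) = -1.6057
f(x_2) = 1*(-1.6057)^2 + 6*(-1.6057) + 2.41*|-1.6057| = -3.1862


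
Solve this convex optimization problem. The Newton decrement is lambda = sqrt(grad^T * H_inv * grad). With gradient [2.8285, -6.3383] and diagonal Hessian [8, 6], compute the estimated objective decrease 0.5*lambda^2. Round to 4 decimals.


Step 1: H is diagonal, so H^(-1) * g = [0.3536, -1.0564].
Step 2: g^T H^(-1) g = sum_i g_i^2 / H_ii
  = (2.8285)^2/8 + (-6.3383)^2/6
  = 1.0001 + 6.6957 = 7.6957
Step 3: Objective decrease = 0.5 * g^T H^(-1) g = 3.8479


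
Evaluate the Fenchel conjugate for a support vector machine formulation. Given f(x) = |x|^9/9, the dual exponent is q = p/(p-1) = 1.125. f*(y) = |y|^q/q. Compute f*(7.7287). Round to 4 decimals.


The conjugate exponent q satisfies 1/p + 1/q = 1.
p = 9, so q = 9/(9 - 1) = 1.125
|y|^q = 7.7287^1.125 = 9.9798
f*(7.7287) = 9.9798 / 1.125 = 8.8709


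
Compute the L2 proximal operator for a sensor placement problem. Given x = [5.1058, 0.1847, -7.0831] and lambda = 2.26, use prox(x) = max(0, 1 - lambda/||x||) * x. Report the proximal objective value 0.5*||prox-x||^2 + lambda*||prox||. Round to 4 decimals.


Step 1: Compute ||x||.
||x|| = 8.7335
Step 2: Compute scaling factor.
scale = max(0, 1 - 2.26/8.7335) = 0.7412
Step 3: prox(x) = [3.7845, 0.1369, -5.2502]
||prox(x)|| = 6.4735
Step 4: Proximal objective.
0.5*||prox-x||^2 = 2.5538
lambda*||prox|| = 14.6301
Total = 17.1839


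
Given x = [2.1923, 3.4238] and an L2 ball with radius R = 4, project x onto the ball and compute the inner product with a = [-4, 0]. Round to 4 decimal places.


Step 1: Compute ||x|| (intermediates to 6 decimals).
||x|| = sqrt(2.1923^2 + 3.4238^2) = 4.065536
Step 2: Project.
Since ||x|| > R, scale = R/||x|| = 4/4.065536 = 0.98388, proj(x) = scale * x
proj(x) = [2.15696, 3.368608]
Step 3: Dot product.
a^T * proj(x) = -4*2.15696 + 0*3.368608 = -8.6278


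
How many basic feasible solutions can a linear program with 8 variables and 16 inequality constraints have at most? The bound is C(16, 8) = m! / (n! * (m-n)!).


Each vertex corresponds to some choice of n active constraints out of m, so the number of vertices is at most C(m, n) = m! / (n!(m-n)!).
m = 16, n = 8
Numerator: 16 * 15 * 14 * 13 * 12 * 11 * 10 * 9
Denominator: 8! = 40320
C(16, 8) = 12870


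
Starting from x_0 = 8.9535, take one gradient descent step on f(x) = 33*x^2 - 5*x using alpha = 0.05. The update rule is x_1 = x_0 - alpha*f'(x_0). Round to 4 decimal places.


We compute the gradient at x_0 and apply the update.
f'(x) = 66*x - 5
f'(8.9535) = 66*8.9535 - 5 = 585.931
x_1 = 8.9535 - 0.05*585.931 = -20.3431


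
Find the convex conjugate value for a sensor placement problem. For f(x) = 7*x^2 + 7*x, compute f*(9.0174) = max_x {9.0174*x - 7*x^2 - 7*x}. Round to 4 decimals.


f*(y) = sup_x {y*x - a*x^2 - b*x} = sup_x {(y-b)*x - a*x^2}
FOC: (y - b) - 2a*x = 0 => x* = (y - b)/(2a)
x* = (9.0174 - 7)/(2*7) = 0.1441
f*(9.0174) = (y-b)^2/(4a) = (9.0174 - 7)^2/(4*7)
= 4.0699/28 = 0.1454


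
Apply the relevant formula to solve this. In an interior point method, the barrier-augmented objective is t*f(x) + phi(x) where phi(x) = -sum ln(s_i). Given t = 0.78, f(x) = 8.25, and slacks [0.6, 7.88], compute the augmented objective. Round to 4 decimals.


Step 1: Compute log-barrier.
ln values: [-0.5108, 2.0643]
phi = -(-0.5108 + 2.0643) = -1.5535
Step 2: Compute augmented objective.
t*f(x) = 0.78*8.25 = 6.435
Total = 6.435 - 1.5535 = 4.8815


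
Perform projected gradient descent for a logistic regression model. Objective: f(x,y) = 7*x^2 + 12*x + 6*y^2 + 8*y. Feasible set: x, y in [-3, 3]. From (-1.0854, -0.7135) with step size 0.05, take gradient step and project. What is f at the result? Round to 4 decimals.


Step 1: Compute gradient at (-1.0854, -0.7135).
grad_x = 2*7*-1.0854 + 12 = -3.1956
grad_y = 2*6*-0.7135 + 8 = -0.562
Step 2: Gradient step.
x_raw = -1.0854 - 0.05*-3.1956 = -0.9256
y_raw = -0.7135 - 0.05*-0.562 = -0.6854
Step 3: Project onto [-3, 3].
x_proj = clip(-0.9256) = -0.9256
y_proj = clip(-0.6854) = -0.6854
Step 4: Evaluate f.
f(-0.9256, -0.6854) = -7.7746


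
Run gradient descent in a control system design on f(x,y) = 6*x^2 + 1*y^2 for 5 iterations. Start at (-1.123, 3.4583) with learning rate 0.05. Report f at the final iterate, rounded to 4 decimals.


Gradient descent on f(x,y) = 6*x^2 + 1*y^2.
Starting point: (-1.123, 3.4583), alpha = 0.05
Step 1: grad_x = 2*6*-1.123 = -13.476, grad_y = 2*1*3.4583 = 6.9166
  x_1 = -1.123 - 0.05*-13.476 = -0.4492
  y_1 = 3.4583 - 0.05*6.9166 = 3.1125
Step 2: grad_x = 2*6*-0.4492 = -5.3904, grad_y = 2*1*3.1125 = 6.2249
  x_2 = -0.4492 - 0.05*-5.3904 = -0.1797
  y_2 = 3.1125 - 0.05*6.2249 = 2.8012
Step 3: grad_x = 2*6*-0.1797 = -2.1562, grad_y = 2*1*2.8012 = 5.6024
  x_3 = -0.1797 - 0.05*-2.1562 = -0.0719
  y_3 = 2.8012 - 0.05*5.6024 = 2.5211
Step 4: grad_x = 2*6*-0.0719 = -0.8625, grad_y = 2*1*2.5211 = 5.0422
  x_4 = -0.0719 - 0.05*-0.8625 = -0.0287
  y_4 = 2.5211 - 0.05*5.0422 = 2.269
Step 5: grad_x = 2*6*-0.0287 = -0.345, grad_y = 2*1*2.269 = 4.538
  x_5 = -0.0287 - 0.05*-0.345 = -0.0115
  y_5 = 2.269 - 0.05*4.538 = 2.0421
f(-0.0115, 2.0421) = 6*(-0.0115)^2 + 1*2.0421^2 = 4.1709
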